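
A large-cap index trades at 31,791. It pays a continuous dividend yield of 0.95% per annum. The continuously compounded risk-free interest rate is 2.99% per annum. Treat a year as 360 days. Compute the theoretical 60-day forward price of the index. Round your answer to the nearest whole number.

F = S·e^((r − q)T) = 31791 · e^((0.0299 − 0.0095) × 60/360)
= 31791 · e^0.003400 = 31791 × 1.003406
F = 31,899

31,899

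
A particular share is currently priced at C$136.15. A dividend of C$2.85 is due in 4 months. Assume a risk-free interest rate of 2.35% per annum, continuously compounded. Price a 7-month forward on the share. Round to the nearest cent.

PV(dividends) I = 2.85·e^(−0.0235·4/12)
I = 2.8278
F = (S − I)·e^(rT) = (136.15 − 2.8278) · e^(0.0235·7/12)
= 133.3222 · e^0.013708 = 133.3222 × 1.013802 = C$135.16

C$135.16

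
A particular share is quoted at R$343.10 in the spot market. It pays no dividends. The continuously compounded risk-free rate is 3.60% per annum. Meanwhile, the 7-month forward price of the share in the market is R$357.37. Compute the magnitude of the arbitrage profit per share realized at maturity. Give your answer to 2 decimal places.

R$6.99 per share

Fair forward: F* = S·e^(carry·T), with carry = r = 0.0360
F* = 343.10 · e^(0.0360 × 7/12) = 343.10 · e^0.021000 = 343.10 × 1.021222 = R$350.3813
Market R$357.37 > fair R$350.3813: forward overpriced → cash-and-carry (buy spot, short the forward).
At maturity, profit = |F_mkt − F*| = |357.37 − 350.3813| = R$6.99 per share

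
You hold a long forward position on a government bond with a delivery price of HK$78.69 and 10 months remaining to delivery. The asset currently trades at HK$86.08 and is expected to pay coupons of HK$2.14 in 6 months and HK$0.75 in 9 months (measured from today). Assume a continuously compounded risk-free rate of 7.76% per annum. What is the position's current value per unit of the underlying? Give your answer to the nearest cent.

HK$9.55

PV(remaining coupons) I = 2.14·e^(−0.0776·6/12) + 0.75·e^(−0.0776·9/12) = 2.7662
Current forward F = (S − I)·e^(rT) = (86.08 − 2.7662)·e^(0.0776·10/12) = 83.3138 × 1.066803 = 88.8794
Value (long) = (F − K)·e^(−rT) = (88.8794 − 78.69) × 0.937380 = 9.5513
Value = HK$9.55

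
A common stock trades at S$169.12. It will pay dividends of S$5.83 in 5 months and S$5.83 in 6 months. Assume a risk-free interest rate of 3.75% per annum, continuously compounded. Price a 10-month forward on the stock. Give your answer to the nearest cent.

S$162.66

PV(dividends) I = 5.83·e^(−0.0375·5/12) + 5.83·e^(−0.0375·6/12)
I = 5.7396 + 5.7217 = 11.4613
F = (S − I)·e^(rT) = (169.12 − 11.4613) · e^(0.0375·10/12)
= 157.6587 · e^0.031250 = 157.6587 × 1.031743 = S$162.66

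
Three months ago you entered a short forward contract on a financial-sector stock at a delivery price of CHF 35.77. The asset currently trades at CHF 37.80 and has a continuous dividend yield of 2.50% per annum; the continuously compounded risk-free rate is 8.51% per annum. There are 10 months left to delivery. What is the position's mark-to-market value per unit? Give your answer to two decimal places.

Current fair forward for the remaining 10 months: F = S·e^((r − q)·T), (r − q) = 0.0851 − 0.0250 = 0.0601
F = 37.80 · e^(0.0601 × 10/12) = 37.80 × 1.051359 = 39.7414
Value of long forward = (F − K)·e^(−rT) = (39.7414 − 35.77) · e^(−0.0851·10/12)
= 3.9714 × 0.931540 = 3.70
Short position value = −(long value) = -CHF 3.70

-CHF 3.70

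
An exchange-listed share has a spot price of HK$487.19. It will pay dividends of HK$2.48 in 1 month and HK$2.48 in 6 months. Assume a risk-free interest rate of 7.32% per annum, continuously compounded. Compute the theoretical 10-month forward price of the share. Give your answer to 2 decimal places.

PV(dividends) I = 2.48·e^(−0.0732·1/12) + 2.48·e^(−0.0732·6/12)
I = 2.4649 + 2.3909 = 4.8558
F = (S − I)·e^(rT) = (487.19 − 4.8558) · e^(0.0732·10/12)
= 482.3342 · e^0.061000 = 482.3342 × 1.062899 = HK$512.67

HK$512.67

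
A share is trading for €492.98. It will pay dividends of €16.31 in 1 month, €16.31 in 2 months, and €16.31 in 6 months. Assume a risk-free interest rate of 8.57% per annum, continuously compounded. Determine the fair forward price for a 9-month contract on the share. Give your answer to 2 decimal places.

PV(dividends) I = 16.31·e^(−0.0857·1/12) + 16.31·e^(−0.0857·2/12) + 16.31·e^(−0.0857·6/12)
I = 16.1939 + 16.0787 + 15.6259 = 47.8985
F = (S − I)·e^(rT) = (492.98 − 47.8985) · e^(0.0857·9/12)
= 445.0815 · e^0.064275 = 445.0815 × 1.066386 = €474.63

€474.63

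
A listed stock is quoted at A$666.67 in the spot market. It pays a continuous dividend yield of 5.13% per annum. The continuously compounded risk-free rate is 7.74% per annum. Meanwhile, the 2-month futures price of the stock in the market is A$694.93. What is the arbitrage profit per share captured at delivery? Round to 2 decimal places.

Fair futures: F* = S·e^(carry·T), with carry = (r − q) = 0.0774 − 0.0513 = 0.0261
F* = 666.67 · e^(0.0261 × 2/12) = 666.67 · e^0.004350 = 666.67 × 1.004359 = A$669.5760
Market A$694.93 > fair A$669.5760: forward overpriced → cash-and-carry (buy spot, short the forward).
At maturity, profit = |F_mkt − F*| = |694.93 − 669.5760| = A$25.35 per share

A$25.35 per share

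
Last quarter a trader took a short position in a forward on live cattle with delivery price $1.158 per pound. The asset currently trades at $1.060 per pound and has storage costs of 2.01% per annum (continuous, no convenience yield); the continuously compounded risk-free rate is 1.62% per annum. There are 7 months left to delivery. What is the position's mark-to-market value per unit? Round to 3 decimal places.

$0.075 per pound

Current fair forward for the remaining 7 months: F = S·e^((r + u)·T), (r + u) = 0.0162 + 0.0201 = 0.0363
F = 1.060 · e^(0.0363 × 7/12) = 1.060 × 1.021401 = 1.0827
Value of long forward = (F − K)·e^(−rT) = (1.0827 − 1.158) · e^(−0.0162·7/12)
= -0.0753 × 0.990595 = -0.075
Short position value = −(long value) = $0.075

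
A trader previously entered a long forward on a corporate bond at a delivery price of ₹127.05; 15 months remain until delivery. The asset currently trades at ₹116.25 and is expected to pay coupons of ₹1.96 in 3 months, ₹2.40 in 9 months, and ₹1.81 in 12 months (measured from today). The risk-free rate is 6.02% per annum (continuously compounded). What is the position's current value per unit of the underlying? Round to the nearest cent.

-₹7.52

PV(remaining coupons) I = 1.96·e^(−0.0602·3/12) + 2.40·e^(−0.0602·9/12) + 1.81·e^(−0.0602·12/12) = 5.9290
Current forward F = (S − I)·e^(rT) = (116.25 − 5.9290)·e^(0.0602·15/12) = 110.3210 × 1.078154 = 118.9430
Value (long) = (F − K)·e^(−rT) = (118.9430 − 127.05) × 0.927512 = -7.5193
Value = -₹7.52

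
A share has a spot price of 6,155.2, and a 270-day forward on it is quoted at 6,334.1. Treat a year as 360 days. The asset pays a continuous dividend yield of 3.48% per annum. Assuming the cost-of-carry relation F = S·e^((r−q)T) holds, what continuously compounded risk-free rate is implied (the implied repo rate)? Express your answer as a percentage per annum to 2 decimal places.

7.30%

From F = S·e^((r−q)T): (r − q) = ln(F/S)/T
ln(6334.1/6155.2) = ln(1.029065) = 0.028651
(r − q) = 0.028651 / (270/360) = 0.038201
r = ln(F/S)/T + q = 0.038201 + 0.0348 = 0.073001
r = 7.30%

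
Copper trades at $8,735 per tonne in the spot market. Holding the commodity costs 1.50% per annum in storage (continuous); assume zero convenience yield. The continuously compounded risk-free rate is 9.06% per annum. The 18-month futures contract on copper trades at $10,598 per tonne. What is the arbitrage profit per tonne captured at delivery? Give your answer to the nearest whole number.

$364 per tonne

Fair futures: F* = S·e^(carry·T), with carry = (r + u) = 0.0906 + 0.0150 = 0.1056
F* = 8735 · e^(0.1056 × 18/12) = 8735 · e^0.158400 = 8735 × 1.171635 = $10234.2317
Market $10598 > fair $10234.2317: forward overpriced → cash-and-carry (buy spot, short the forward).
At maturity, profit = |F_mkt − F*| = |10598 − 10234.2317| = $364 per tonne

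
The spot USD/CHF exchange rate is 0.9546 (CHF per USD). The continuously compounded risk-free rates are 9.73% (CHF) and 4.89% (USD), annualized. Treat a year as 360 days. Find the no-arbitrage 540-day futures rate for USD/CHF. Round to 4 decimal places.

F = S·e^((r_CHF − r_USD)T) = 0.9546 · e^((0.0973 − 0.0489) × 540/360)
= 0.9546 · e^0.072600 = 0.9546 × 1.075300
F = 1.0265 CHF per USD

1.0265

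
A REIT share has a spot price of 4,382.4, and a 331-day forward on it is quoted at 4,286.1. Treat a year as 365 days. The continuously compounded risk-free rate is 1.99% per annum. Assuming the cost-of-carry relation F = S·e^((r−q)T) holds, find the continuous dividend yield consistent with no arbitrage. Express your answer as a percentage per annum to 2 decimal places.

From F = S·e^((r−q)T): (r − q) = ln(F/S)/T
ln(4286.1/4382.4) = ln(0.978026) = -0.022219
(r − q) = -0.022219 / (331/365) = -0.024501
q = r − ln(F/S)/T = 0.0199 + 0.024501 = 0.044401
q = 4.44%

4.44%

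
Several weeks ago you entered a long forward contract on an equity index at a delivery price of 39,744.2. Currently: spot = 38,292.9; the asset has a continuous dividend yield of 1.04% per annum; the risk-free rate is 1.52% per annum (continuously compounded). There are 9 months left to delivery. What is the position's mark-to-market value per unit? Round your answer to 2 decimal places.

Current fair forward for the remaining 9 months: F = S·e^((r − q)·T), (r − q) = 0.0152 − 0.0104 = 0.0048
F = 38292.9 · e^(0.0048 × 9/12) = 38292.9 × 1.00360649 = 38431.0030
Value of long forward = (F − K)·e^(−rT) = (38431.0030 − 39744.2) · e^(−0.0152·9/12)
= -1313.1970 × 0.98866473 = -1298.31

-1298.31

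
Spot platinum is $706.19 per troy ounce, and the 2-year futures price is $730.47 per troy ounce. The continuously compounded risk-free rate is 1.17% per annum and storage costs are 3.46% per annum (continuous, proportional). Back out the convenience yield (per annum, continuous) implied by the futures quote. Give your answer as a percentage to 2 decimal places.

F = S·e^((r+u−y)T) ⇒ (r+u−y) = ln(F/S)/T
ln(730.47/706.19) = 0.033804; /T ⇒ 0.016902
y = r + u − ln(F/S)/T = 0.0117 + 0.0346 − 0.016902 = 0.029398
y = 2.94%

2.94%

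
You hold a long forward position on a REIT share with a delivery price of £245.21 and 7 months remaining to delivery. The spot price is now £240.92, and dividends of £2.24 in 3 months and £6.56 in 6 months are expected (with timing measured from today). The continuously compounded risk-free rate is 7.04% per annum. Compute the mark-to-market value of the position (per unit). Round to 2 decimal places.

PV(remaining dividends) I = 2.24·e^(−0.0704·3/12) + 6.56·e^(−0.0704·6/12) = 8.5340
Current forward F = (S − I)·e^(rT) = (240.92 − 8.5340)·e^(0.0704·7/12) = 232.3860 × 1.041922 = 242.1281
Value (long) = (F − K)·e^(−rT) = (242.1281 − 245.21) × 0.959765 = -2.9579
Value = -£2.96

-£2.96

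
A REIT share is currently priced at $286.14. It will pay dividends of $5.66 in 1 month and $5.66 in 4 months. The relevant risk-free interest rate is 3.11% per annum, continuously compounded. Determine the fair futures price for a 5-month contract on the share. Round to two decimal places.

$278.48

PV(dividends) I = 5.66·e^(−0.0311·1/12) + 5.66·e^(−0.0311·4/12)
I = 5.6454 + 5.6016 = 11.2470
F = (S − I)·e^(rT) = (286.14 − 11.2470) · e^(0.0311·5/12)
= 274.8930 · e^0.012958 = 274.8930 × 1.013042 = $278.48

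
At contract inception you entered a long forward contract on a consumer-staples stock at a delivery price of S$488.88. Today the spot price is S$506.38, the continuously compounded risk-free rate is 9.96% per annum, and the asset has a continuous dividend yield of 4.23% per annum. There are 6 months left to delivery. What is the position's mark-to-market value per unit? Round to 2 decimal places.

Current fair forward for the remaining 6 months: F = S·e^((r − q)·T), (r − q) = 0.0996 − 0.0423 = 0.0573
F = 506.38 · e^(0.0573 × 6/12) = 506.38 × 1.029064 = 521.0974
Value of long forward = (F − K)·e^(−rT) = (521.0974 − 488.88) · e^(−0.0996·6/12)
= 32.2174 × 0.951420 = 30.65

S$30.65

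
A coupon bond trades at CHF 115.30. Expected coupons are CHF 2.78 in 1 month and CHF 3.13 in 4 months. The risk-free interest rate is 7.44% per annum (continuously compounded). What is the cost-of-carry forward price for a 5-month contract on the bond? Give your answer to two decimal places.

CHF 112.93

PV(coupons) I = 2.78·e^(−0.0744·1/12) + 3.13·e^(−0.0744·4/12)
I = 2.7628 + 3.0533 = 5.8161
F = (S − I)·e^(rT) = (115.30 − 5.8161) · e^(0.0744·5/12)
= 109.4839 · e^0.031000 = 109.4839 × 1.031486 = CHF 112.93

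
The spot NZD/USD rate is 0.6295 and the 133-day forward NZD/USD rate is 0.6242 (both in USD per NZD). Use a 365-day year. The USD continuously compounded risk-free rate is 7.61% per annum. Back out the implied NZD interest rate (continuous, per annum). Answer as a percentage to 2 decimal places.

9.93%

F = S·e^((r_USD − r_NZD)T) ⇒ r_NZD = r_USD − ln(F/S)/T
ln(0.6242/0.6295) = -0.008455; /(133/365) = -0.023204
r_NZD = 0.0761 + 0.023204 = 0.099304
r_NZD = 9.93%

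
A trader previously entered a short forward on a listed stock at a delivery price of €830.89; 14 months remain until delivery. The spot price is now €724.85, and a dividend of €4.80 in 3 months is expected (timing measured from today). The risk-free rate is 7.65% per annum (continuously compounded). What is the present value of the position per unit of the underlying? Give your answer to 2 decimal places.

PV(remaining dividends) I = 4.80·e^(−0.0765·3/12) = 4.7091
Current forward F = (S − I)·e^(rT) = (724.85 − 4.7091)·e^(0.0765·14/12) = 720.1409 × 1.093354 = 787.3689
Value (long) = (F − K)·e^(−rT) = (787.3689 − 830.89) × 0.914617 = -39.8051
Short position value = −(long value) = €39.81

€39.81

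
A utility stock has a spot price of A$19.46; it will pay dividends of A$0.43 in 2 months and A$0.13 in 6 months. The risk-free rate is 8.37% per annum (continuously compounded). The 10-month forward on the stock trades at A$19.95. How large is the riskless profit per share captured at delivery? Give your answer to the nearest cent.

PV(dividends) I = 0.43·e^(−0.0837·2/12) + 0.13·e^(−0.0837·6/12) = 0.5487
Fair forward F* = (S − I)·e^(rT) = (19.46 − 0.5487)·e^0.069750 = 18.9113 × 1.072240 = 20.2775
Market A$19.95 < fair 20.2775: forward underpriced → reverse cash-and-carry (short the stock, invest proceeds at r, pay the dividends, go long the forward).
Profit at T = |F_mkt − F*| = |19.95 − 20.2775| = A$0.33 per share

A$0.33 per share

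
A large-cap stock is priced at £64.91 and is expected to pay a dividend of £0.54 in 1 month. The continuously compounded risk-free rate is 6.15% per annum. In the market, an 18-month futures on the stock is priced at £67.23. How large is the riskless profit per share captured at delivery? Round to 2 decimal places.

£3.36 per share

PV(dividends) I = 0.54·e^(−0.0615·1/12) = 0.5372
Fair futures F* = (S − I)·e^(rT) = (64.91 − 0.5372)·e^0.092250 = 64.3728 × 1.096639 = 70.5937
Market £67.23 < fair 70.5937: forward underpriced → reverse cash-and-carry (short the stock, invest proceeds at r, pay the dividends, go long the forward).
Profit at T = |F_mkt − F*| = |67.23 − 70.5937| = £3.36 per share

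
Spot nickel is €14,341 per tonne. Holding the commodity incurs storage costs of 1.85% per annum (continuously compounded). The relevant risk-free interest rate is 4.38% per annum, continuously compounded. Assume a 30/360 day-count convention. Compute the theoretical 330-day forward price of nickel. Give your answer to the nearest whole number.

Net carry = r + u − y = 0.0438 + 0.0185 − 0.0000 = 0.0623
F = S·e^((r+u−y)T) = 14341 · e^(0.0623 × 330/360) = 14341 · e^0.057108
= 14341 × 1.058770 = €15,184 per tonne

€15,184 per tonne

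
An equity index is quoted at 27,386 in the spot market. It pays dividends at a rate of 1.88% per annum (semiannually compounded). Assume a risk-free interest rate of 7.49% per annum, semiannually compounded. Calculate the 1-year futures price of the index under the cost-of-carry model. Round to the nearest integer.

F = S · (1+r/2)^(2T) / (1+q/2)^(2T)
= 27386 × 1.076303 / 1.018888 = 27386 × 1.056351
F = 28,929

28,929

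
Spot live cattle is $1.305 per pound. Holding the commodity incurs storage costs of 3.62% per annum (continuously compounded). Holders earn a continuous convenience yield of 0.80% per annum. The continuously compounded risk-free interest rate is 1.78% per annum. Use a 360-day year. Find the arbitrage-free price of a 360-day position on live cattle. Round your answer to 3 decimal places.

Net carry = r + u − y = 0.0178 + 0.0362 − 0.0080 = 0.0460
F = S·e^((r+u−y)T) = 1.305 · e^(0.0460 × 360/360) = 1.305 · e^0.046000
= 1.305 × 1.047074 = $1.366 per pound

$1.366 per pound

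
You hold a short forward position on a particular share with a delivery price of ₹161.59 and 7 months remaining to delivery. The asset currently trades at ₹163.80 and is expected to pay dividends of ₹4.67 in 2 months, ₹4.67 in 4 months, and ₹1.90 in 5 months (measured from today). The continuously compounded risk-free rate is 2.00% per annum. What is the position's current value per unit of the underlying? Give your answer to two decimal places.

PV(remaining dividends) I = 4.67·e^(−0.0200·2/12) + 4.67·e^(−0.0200·4/12) + 1.90·e^(−0.0200·5/12) = 11.1777
Current forward F = (S − I)·e^(rT) = (163.80 − 11.1777)·e^(0.0200·7/12) = 152.6223 × 1.011735 = 154.4133
Value (long) = (F − K)·e^(−rT) = (154.4133 − 161.59) × 0.988401 = -7.0935
Short position value = −(long value) = ₹7.09

₹7.09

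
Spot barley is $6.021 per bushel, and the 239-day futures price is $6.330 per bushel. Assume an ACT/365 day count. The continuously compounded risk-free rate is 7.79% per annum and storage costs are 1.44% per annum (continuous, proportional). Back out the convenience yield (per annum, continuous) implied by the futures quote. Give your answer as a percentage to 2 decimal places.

1.59%

F = S·e^((r+u−y)T) ⇒ (r+u−y) = ln(F/S)/T
ln(6.330/6.021) = 0.050047; /T ⇒ 0.076432
y = r + u − ln(F/S)/T = 0.0779 + 0.0144 − 0.076432 = 0.015868
y = 1.59%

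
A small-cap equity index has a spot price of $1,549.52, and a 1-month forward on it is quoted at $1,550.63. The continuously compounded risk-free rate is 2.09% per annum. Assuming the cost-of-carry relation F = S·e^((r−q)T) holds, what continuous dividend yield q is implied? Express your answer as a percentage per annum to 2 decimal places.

1.23%

From F = S·e^((r−q)T): (r − q) = ln(F/S)/T
ln(1550.63/1549.52) = ln(1.000716) = 0.000716
(r − q) = 0.000716 / (1/12) = 0.008592
q = r − ln(F/S)/T = 0.0209 − 0.008592 = 0.012308
q = 1.23%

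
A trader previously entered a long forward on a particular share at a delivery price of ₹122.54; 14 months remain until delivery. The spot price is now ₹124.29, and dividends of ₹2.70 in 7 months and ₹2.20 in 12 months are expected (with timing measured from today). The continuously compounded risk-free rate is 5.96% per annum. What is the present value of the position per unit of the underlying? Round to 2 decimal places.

₹5.30

PV(remaining dividends) I = 2.70·e^(−0.0596·7/12) + 2.20·e^(−0.0596·12/12) = 4.6805
Current forward F = (S − I)·e^(rT) = (124.29 − 4.6805)·e^(0.0596·14/12) = 119.6095 × 1.072008 = 128.2223
Value (long) = (F − K)·e^(−rT) = (128.2223 − 122.54) × 0.932829 = 5.3006
Value = ₹5.30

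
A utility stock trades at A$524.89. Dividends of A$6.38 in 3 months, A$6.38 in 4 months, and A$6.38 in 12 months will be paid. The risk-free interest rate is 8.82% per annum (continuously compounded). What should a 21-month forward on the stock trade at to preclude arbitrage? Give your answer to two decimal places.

PV(dividends) I = 6.38·e^(−0.0882·3/12) + 6.38·e^(−0.0882·4/12) + 6.38·e^(−0.0882·12/12)
I = 6.2409 + 6.1952 + 5.8414 = 18.2775
F = (S − I)·e^(rT) = (524.89 − 18.2775) · e^(0.0882·21/12)
= 506.6125 · e^0.154350 = 506.6125 × 1.166899 = A$591.17

A$591.17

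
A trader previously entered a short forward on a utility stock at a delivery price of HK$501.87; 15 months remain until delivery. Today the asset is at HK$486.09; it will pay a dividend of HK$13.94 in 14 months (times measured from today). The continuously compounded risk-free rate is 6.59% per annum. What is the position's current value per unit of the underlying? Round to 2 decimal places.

PV(remaining dividends) I = 13.94·e^(−0.0659·14/12) = 12.9084
Current forward F = (S − I)·e^(rT) = (486.09 − 12.9084)·e^(0.0659·15/12) = 473.1816 × 1.085863 = 513.8104
Value (long) = (F − K)·e^(−rT) = (513.8104 − 501.87) × 0.920927 = 10.9962
Short position value = −(long value) = -HK$11.00

-HK$11.00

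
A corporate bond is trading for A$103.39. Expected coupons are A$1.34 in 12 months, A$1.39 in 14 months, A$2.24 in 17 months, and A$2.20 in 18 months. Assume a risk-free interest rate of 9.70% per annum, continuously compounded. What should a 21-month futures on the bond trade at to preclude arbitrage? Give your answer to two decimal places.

PV(coupons) I = 1.34·e^(−0.0970·12/12) + 1.39·e^(−0.0970·14/12) + 2.24·e^(−0.0970·17/12) + 2.20·e^(−0.0970·18/12)
I = 1.2161 + 1.2413 + 1.9524 + 1.9021 = 6.3119
F = (S − I)·e^(rT) = (103.39 − 6.3119) · e^(0.0970·21/12)
= 97.0781 · e^0.169750 = 97.0781 × 1.185009 = A$115.04

A$115.04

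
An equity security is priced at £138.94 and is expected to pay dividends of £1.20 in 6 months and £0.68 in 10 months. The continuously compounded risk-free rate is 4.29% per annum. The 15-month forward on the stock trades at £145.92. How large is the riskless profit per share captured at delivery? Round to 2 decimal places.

PV(dividends) I = 1.20·e^(−0.0429·6/12) + 0.68·e^(−0.0429·10/12) = 1.8307
Fair forward F* = (S − I)·e^(rT) = (138.94 − 1.8307)·e^0.053625 = 137.1093 × 1.055089 = 144.6625
Market £145.92 > fair 144.6625: forward overpriced → cash-and-carry (borrow at r, buy the stock and collect the dividends, short the forward).
Profit at T = |F_mkt − F*| = |145.92 − 144.6625| = £1.26 per share

£1.26 per share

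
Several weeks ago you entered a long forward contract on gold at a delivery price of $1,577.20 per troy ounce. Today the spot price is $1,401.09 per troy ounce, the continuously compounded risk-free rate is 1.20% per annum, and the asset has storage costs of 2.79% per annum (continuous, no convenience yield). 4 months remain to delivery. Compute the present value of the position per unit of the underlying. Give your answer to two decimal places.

-$156.72 per troy ounce

Current fair forward for the remaining 4 months: F = S·e^((r + u)·T), (r + u) = 0.0120 + 0.0279 = 0.0399
F = 1401.09 · e^(0.0399 × 4/12) = 1401.09 × 1.01338884 = 1419.8490
Value of long forward = (F − K)·e^(−rT) = (1419.8490 − 1577.20) · e^(−0.0120·4/12)
= -157.3510 × 0.99600799 = -156.72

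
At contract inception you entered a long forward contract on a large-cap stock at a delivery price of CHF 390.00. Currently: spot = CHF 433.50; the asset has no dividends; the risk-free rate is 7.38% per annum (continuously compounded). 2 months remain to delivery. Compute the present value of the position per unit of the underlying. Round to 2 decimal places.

Current fair forward for the remaining 2 months: F = S·e^(r·T), r = 0.0738
F = 433.50 · e^(0.0738 × 2/12) = 433.50 × 1.012376 = 438.8650
Value of long forward = (F − K)·e^(−rT) = (438.8650 − 390.00) · e^(−0.0738·2/12)
= 48.8650 × 0.987775 = 48.27

CHF 48.27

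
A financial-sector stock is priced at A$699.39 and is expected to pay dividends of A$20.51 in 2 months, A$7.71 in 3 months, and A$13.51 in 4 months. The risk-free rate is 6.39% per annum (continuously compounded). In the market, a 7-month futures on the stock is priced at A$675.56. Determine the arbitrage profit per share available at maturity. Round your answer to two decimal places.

PV(dividends) I = 20.51·e^(−0.0639·2/12) + 7.71·e^(−0.0639·3/12) + 13.51·e^(−0.0639·4/12) = 41.1058
Fair futures F* = (S − I)·e^(rT) = (699.39 − 41.1058)·e^0.037275 = 658.2842 × 1.037978 = 683.2845
Market A$675.56 < fair 683.2845: forward underpriced → reverse cash-and-carry (short the stock, invest proceeds at r, pay the dividends, go long the forward).
Profit at T = |F_mkt − F*| = |675.56 − 683.2845| = A$7.72 per share

A$7.72 per share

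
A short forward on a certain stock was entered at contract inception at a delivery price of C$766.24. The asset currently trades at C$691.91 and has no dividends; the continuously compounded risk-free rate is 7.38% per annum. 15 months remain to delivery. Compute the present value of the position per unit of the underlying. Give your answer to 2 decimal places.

C$6.81

Current fair forward for the remaining 15 months: F = S·e^(r·T), r = 0.0738
F = 691.91 · e^(0.0738 × 15/12) = 691.91 × 1.096639 = 758.7755
Value of long forward = (F − K)·e^(−rT) = (758.7755 − 766.24) · e^(−0.0738·15/12)
= -7.4645 × 0.911877 = -6.81
Short position value = −(long value) = C$6.81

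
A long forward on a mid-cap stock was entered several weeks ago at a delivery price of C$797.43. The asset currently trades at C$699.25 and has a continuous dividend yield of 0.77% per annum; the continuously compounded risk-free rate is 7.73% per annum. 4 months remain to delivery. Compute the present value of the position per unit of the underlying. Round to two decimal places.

Current fair forward for the remaining 4 months: F = S·e^((r − q)·T), (r − q) = 0.0773 − 0.0077 = 0.0696
F = 699.25 · e^(0.0696 × 4/12) = 699.25 × 1.023471 = 715.6621
Value of long forward = (F − K)·e^(−rT) = (715.6621 − 797.43) · e^(−0.0773·4/12)
= -81.7679 × 0.974562 = -79.69

-C$79.69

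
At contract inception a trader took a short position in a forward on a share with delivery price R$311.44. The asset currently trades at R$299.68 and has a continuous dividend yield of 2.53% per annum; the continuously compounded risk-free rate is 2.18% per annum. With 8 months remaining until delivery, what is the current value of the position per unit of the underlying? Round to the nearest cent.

R$12.28

Current fair forward for the remaining 8 months: F = S·e^((r − q)·T), (r − q) = 0.0218 − 0.0253 = -0.0035
F = 299.68 · e^(-0.0035 × 8/12) = 299.68 × 0.997669 = 298.9814
Value of long forward = (F − K)·e^(−rT) = (298.9814 − 311.44) · e^(−0.0218·8/12)
= -12.4586 × 0.985572 = -12.28
Short position value = −(long value) = R$12.28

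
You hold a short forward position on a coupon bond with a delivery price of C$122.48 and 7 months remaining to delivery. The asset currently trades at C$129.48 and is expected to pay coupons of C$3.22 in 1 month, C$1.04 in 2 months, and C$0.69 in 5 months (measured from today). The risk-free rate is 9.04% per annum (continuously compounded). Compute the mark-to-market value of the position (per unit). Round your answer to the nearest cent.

PV(remaining coupons) I = 3.22·e^(−0.0904·1/12) + 1.04·e^(−0.0904·2/12) + 0.69·e^(−0.0904·5/12) = 4.8848
Current forward F = (S − I)·e^(rT) = (129.48 − 4.8848)·e^(0.0904·7/12) = 124.5952 × 1.054149 = 131.3419
Value (long) = (F − K)·e^(−rT) = (131.3419 − 122.48) × 0.948633 = 8.4067
Short position value = −(long value) = -C$8.41

-C$8.41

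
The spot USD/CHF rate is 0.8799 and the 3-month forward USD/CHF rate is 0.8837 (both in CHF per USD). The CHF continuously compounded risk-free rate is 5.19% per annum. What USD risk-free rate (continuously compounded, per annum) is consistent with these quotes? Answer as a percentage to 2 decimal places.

F = S·e^((r_CHF − r_USD)T) ⇒ r_USD = r_CHF − ln(F/S)/T
ln(0.8837/0.8799) = 0.004309; /(3/12) = 0.017236
r_USD = 0.0519 − 0.017236 = 0.034664
r_USD = 3.47%

3.47%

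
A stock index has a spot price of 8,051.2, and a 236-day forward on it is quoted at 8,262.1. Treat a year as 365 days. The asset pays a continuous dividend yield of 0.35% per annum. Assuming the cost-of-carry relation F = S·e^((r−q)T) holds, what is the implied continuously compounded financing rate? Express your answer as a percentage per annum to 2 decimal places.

4.35%

From F = S·e^((r−q)T): (r − q) = ln(F/S)/T
ln(8262.1/8051.2) = ln(1.026195) = 0.025858
(r − q) = 0.025858 / (236/365) = 0.039992
r = ln(F/S)/T + q = 0.039992 + 0.0035 = 0.043492
r = 4.35%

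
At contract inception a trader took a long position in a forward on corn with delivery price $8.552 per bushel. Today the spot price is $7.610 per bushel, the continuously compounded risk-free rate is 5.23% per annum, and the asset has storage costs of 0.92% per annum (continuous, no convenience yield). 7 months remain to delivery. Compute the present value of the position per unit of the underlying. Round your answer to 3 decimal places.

-$0.644 per bushel

Current fair forward for the remaining 7 months: F = S·e^((r + u)·T), (r + u) = 0.0523 + 0.0092 = 0.0615
F = 7.610 · e^(0.0615 × 7/12) = 7.610 × 1.036526 = 7.8880
Value of long forward = (F − K)·e^(−rT) = (7.8880 − 8.552) · e^(−0.0523·7/12)
= -0.6640 × 0.969952 = -0.644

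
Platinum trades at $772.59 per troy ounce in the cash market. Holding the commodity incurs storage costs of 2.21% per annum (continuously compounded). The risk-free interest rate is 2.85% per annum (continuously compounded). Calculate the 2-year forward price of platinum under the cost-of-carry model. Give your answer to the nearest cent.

Net carry = r + u − y = 0.0285 + 0.0221 − 0.0000 = 0.0506
F = S·e^((r+u−y)T) = 772.59 · e^(0.0506 × 2) = 772.59 · e^0.101200
= 772.59 × 1.106498 = $854.87 per troy ounce

$854.87 per troy ounce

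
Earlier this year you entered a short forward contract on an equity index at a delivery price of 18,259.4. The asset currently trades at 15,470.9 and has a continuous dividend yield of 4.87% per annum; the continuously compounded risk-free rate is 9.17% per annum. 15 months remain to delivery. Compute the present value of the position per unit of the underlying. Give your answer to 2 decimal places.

1724.71

Current fair forward for the remaining 15 months: F = S·e^((r − q)·T), (r − q) = 0.0917 − 0.0487 = 0.0430
F = 15470.9 · e^(0.0430 × 15/12) = 15470.9 × 1.05522076 = 16325.2149
Value of long forward = (F − K)·e^(−rT) = (16325.2149 − 18259.4) · e^(−0.0917·15/12)
= -1934.1851 × 0.89170047 = -1724.71
Short position value = −(long value) = 1724.71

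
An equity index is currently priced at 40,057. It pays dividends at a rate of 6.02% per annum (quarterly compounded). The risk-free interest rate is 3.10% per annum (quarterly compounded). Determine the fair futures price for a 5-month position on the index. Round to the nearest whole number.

39,578

F = S · (1+r/4)^(4T) / (1+q/4)^(4T)
= 40057 × 1.012950 / 1.025209 = 40057 × 0.988042
F = 39,578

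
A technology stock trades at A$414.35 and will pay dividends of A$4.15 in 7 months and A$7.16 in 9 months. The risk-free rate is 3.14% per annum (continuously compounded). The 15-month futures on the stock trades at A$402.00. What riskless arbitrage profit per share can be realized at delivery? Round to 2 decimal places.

A$17.43 per share

PV(dividends) I = 4.15·e^(−0.0314·7/12) + 7.16·e^(−0.0314·9/12) = 11.0680
Fair futures F* = (S − I)·e^(rT) = (414.35 − 11.0680)·e^0.039250 = 403.2820 × 1.040030 = 419.4254
Market A$402.00 < fair 419.4254: forward underpriced → reverse cash-and-carry (short the stock, invest proceeds at r, pay the dividends, go long the forward).
Profit at T = |F_mkt − F*| = |402.00 − 419.4254| = A$17.43 per share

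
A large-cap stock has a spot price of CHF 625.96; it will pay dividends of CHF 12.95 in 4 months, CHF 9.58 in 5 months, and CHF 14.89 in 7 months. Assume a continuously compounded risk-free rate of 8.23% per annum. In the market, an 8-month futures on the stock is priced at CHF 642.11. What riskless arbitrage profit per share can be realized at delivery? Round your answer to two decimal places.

PV(dividends) I = 12.95·e^(−0.0823·4/12) + 9.58·e^(−0.0823·5/12) + 14.89·e^(−0.0823·7/12) = 36.0487
Fair futures F* = (S − I)·e^(rT) = (625.96 − 36.0487)·e^0.054867 = 589.9113 × 1.056400 = 623.1823
Market CHF 642.11 > fair 623.1823: forward overpriced → cash-and-carry (borrow at r, buy the stock and collect the dividends, short the forward).
Profit at T = |F_mkt − F*| = |642.11 − 623.1823| = CHF 18.93 per share

CHF 18.93 per share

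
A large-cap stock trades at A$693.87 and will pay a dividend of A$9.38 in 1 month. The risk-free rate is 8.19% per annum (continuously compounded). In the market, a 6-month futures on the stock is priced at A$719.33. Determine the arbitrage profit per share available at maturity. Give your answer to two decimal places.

A$6.16 per share

PV(dividends) I = 9.38·e^(−0.0819·1/12) = 9.3162
Fair futures F* = (S − I)·e^(rT) = (693.87 − 9.3162)·e^0.040950 = 684.5538 × 1.041800 = 713.1681
Market A$719.33 > fair 713.1681: forward overpriced → cash-and-carry (borrow at r, buy the stock and collect the dividends, short the forward).
Profit at T = |F_mkt − F*| = |719.33 − 713.1681| = A$6.16 per share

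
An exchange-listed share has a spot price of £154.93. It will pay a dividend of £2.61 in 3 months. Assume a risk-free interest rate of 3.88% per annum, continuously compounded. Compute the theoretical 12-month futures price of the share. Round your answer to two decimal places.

PV(dividends) I = 2.61·e^(−0.0388·3/12)
I = 2.5848
F = (S − I)·e^(rT) = (154.93 − 2.5848) · e^(0.0388·12/12)
= 152.3452 · e^0.038800 = 152.3452 × 1.039563 = £158.37

£158.37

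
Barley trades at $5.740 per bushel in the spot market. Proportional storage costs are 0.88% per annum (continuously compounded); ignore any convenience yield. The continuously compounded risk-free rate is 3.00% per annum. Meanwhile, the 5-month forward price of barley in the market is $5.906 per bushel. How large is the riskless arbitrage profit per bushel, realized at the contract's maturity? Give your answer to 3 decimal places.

Fair forward: F* = S·e^(carry·T), with carry = (r + u) = 0.0300 + 0.0088 = 0.0388
F* = 5.740 · e^(0.0388 × 5/12) = 5.740 · e^0.016167 = 5.740 × 1.016298 = $5.8336
Market $5.906 > fair $5.8336: forward overpriced → cash-and-carry (buy spot, short the forward).
At maturity, profit = |F_mkt − F*| = |5.906 − 5.8336| = $0.072 per bushel

$0.072 per bushel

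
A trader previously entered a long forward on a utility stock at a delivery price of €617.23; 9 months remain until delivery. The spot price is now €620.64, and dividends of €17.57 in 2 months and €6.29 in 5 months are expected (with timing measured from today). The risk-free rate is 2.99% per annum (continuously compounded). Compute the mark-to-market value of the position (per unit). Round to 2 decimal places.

-€6.60

PV(remaining dividends) I = 17.57·e^(−0.0299·2/12) + 6.29·e^(−0.0299·5/12) = 23.6948
Current forward F = (S − I)·e^(rT) = (620.64 − 23.6948)·e^(0.0299·9/12) = 596.9452 × 1.022678 = 610.4827
Value (long) = (F − K)·e^(−rT) = (610.4827 − 617.23) × 0.977825 = -6.5977
Value = -€6.60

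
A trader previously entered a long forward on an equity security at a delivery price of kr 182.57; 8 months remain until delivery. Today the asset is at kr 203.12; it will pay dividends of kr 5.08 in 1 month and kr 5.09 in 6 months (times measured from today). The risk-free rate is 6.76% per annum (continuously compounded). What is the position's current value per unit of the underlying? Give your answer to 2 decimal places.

kr 18.62

PV(remaining dividends) I = 5.08·e^(−0.0676·1/12) + 5.09·e^(−0.0676·6/12) = 9.9723
Current forward F = (S − I)·e^(rT) = (203.12 − 9.9723)·e^(0.0676·8/12) = 193.1477 × 1.046098 = 202.0514
Value (long) = (F − K)·e^(−rT) = (202.0514 − 182.57) × 0.955934 = 18.6229
Value = kr 18.62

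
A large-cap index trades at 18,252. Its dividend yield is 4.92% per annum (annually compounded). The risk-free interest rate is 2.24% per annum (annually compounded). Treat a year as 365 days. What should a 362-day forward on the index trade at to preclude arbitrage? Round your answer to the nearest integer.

17,790

F = S · (1+r)^T / (1+q)^T
= 18252 × 1.022214 / 1.048786 = 18252 × 0.974664
F = 17,790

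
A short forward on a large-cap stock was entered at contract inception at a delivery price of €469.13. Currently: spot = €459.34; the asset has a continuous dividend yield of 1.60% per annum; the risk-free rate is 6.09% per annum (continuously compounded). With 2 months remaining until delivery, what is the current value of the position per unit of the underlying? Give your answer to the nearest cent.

Current fair forward for the remaining 2 months: F = S·e^((r − q)·T), (r − q) = 0.0609 − 0.0160 = 0.0449
F = 459.34 · e^(0.0449 × 2/12) = 459.34 × 1.007511 = 462.7901
Value of long forward = (F − K)·e^(−rT) = (462.7901 − 469.13) · e^(−0.0609·2/12)
= -6.3399 × 0.989901 = -6.28
Short position value = −(long value) = €6.28

€6.28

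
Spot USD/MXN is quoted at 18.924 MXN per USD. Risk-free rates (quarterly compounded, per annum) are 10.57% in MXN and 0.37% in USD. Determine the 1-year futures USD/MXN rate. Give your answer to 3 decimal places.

20.927

By covered interest parity, F = S · (1+r_MXN/4)^(4T) / (1+r_USD/4)^(4T)
= 18.924 × 1.109964 / 1.003705 = 18.924 × 1.105867
F = 20.927 MXN per USD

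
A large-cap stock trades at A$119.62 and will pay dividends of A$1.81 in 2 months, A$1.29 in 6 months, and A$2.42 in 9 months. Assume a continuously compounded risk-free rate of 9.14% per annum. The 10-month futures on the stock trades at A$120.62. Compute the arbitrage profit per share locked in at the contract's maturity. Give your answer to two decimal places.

PV(dividends) I = 1.81·e^(−0.0914·2/12) + 1.29·e^(−0.0914·6/12) + 2.42·e^(−0.0914·9/12) = 5.2747
Fair futures F* = (S − I)·e^(rT) = (119.62 − 5.2747)·e^0.076167 = 114.3453 × 1.079143 = 123.3949
Market A$120.62 < fair 123.3949: forward underpriced → reverse cash-and-carry (short the stock, invest proceeds at r, pay the dividends, go long the forward).
Profit at T = |F_mkt − F*| = |120.62 − 123.3949| = A$2.77 per share

A$2.77 per share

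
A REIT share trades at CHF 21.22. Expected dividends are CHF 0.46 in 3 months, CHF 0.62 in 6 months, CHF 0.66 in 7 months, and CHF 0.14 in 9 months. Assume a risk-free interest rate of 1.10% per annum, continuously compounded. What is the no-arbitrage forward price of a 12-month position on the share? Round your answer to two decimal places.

PV(dividends) I = 0.46·e^(−0.0110·3/12) + 0.62·e^(−0.0110·6/12) + 0.66·e^(−0.0110·7/12) + 0.14·e^(−0.0110·9/12)
I = 0.4587 + 0.6166 + 0.6558 + 0.1388 = 1.8699
F = (S − I)·e^(rT) = (21.22 − 1.8699) · e^(0.0110·12/12)
= 19.3501 · e^0.011000 = 19.3501 × 1.011061 = CHF 19.56

CHF 19.56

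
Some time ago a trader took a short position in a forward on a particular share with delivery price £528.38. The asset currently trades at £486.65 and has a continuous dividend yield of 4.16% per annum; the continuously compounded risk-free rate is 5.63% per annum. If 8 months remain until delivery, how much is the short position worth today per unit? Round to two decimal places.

£35.58

Current fair forward for the remaining 8 months: F = S·e^((r − q)·T), (r − q) = 0.0563 − 0.0416 = 0.0147
F = 486.65 · e^(0.0147 × 8/12) = 486.65 × 1.009848 = 491.4425
Value of long forward = (F − K)·e^(−rT) = (491.4425 − 528.38) · e^(−0.0563·8/12)
= -36.9375 × 0.963162 = -35.58
Short position value = −(long value) = £35.58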